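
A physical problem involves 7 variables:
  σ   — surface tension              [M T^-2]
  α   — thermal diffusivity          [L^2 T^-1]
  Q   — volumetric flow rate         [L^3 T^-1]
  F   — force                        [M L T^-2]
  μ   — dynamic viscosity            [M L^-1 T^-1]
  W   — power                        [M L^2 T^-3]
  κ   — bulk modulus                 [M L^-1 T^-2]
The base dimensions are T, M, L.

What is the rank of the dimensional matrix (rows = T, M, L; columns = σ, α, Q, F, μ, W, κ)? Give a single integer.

3

Dimensional matrix (T×M×L by σ×α×Q×F×μ×W×κ):
  T: [-2 -1 -1 -2 -1 -3 -2]
  M: [ 1  0  0  1  1  1  1]
  L: [ 0  2  3  1 -1  2 -1]
Row reduction gives pivot columns σ,α,Q; rank = 3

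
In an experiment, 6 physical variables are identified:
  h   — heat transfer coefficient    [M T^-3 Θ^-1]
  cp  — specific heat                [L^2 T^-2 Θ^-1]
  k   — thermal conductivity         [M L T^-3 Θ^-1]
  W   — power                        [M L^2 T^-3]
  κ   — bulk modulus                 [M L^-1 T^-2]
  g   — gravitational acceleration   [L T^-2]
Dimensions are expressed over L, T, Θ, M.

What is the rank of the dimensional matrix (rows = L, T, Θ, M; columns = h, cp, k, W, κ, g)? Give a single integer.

4

Exponent matrix [L,T,Θ,M] × [h,cp,k,W,κ,g]:
  L: [ 0  2  1  2 -1  1]
  T: [-3 -2 -3 -3 -2 -2]
  Θ: [-1 -1 -1  0  0  0]
  M: [ 1  0  1  1  1  0]
Row reduction gives pivot columns h,cp,k,W; rank = 4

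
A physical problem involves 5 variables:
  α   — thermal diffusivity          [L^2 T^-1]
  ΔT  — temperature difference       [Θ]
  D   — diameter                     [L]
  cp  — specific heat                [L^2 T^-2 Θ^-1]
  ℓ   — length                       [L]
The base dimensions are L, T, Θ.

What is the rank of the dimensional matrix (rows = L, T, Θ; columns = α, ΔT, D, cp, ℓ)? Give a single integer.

3

Exponent matrix [L,T,Θ] × [α,ΔT,D,cp,ℓ]:
  L: [ 2  0  1  2  1]
  T: [-1  0  0 -2  0]
  Θ: [ 0  1  0 -1  0]
RREF → pivots at {α,ΔT,D} ⇒ r = 3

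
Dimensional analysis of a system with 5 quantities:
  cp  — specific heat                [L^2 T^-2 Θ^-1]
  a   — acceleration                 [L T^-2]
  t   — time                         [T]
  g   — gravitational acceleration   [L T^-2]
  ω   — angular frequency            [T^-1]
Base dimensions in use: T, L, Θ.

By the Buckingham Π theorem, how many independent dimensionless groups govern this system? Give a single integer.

Exponent matrix [T,L,Θ] × [cp,a,t,g,ω]:
  T: [-2 -2  1 -2 -1]
  L: [ 2  1  0  1  0]
  Θ: [-1  0  0  0  0]
Row reduction gives pivot columns cp,a,t; rank = 3
n=5, r=3 ⇒ 2 dimensionless groups

2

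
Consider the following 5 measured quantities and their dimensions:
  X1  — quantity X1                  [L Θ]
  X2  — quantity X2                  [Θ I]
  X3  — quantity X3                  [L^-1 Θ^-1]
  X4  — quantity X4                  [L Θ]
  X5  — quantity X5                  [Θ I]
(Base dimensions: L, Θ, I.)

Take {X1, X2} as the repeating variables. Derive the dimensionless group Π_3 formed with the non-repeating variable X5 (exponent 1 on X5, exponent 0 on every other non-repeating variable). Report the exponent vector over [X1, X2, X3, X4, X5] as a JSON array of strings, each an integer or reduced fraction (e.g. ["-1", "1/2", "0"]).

["0", "-1", "0", "0", "1"]

Write exponents as rows L,Θ,I / cols X1,X2,X3,X4,X5:
  L: [ 1  0 -1  1  0]
  Θ: [ 1  1 -1  1  1]
  I: [ 0  1  0  0  1]
RREF → pivots at {X1,X2} ⇒ r = 2
Repeat: X1,X2; free: X3,X4,X5
RREF:
  r0: [   1    0   -1    1    0]
  r1: [   0    1    0    0    1]
  r2: [   0    0    0    0    0]
Fix exponent of X5 at 1, X3 at 0, X4 at 0; solve each RREF row for its pivot's exponent:
  r0: exp(X1) + (0)·1 = 0 ⇒ exp(X1) = 0
  r1: exp(X2) + (1)·1 = 0 ⇒ exp(X2) = -1
Π_3 = X2^-1 · X5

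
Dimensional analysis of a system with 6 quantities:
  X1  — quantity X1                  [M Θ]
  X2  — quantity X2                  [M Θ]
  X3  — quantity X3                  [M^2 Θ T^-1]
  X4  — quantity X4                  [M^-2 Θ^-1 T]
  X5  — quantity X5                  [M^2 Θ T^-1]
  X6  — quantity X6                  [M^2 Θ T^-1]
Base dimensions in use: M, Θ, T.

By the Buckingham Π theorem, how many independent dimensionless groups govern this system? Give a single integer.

Write exponents as rows M,Θ,T / cols X1,X2,X3,X4,X5,X6:
  M: [ 1  1  2 -2  2  2]
  Θ: [ 1  1  1 -1  1  1]
  T: [ 0  0 -1  1 -1 -1]
Row reduction gives pivot columns X1,X3; rank = 2
n=6, r=2 ⇒ 4 dimensionless groups

4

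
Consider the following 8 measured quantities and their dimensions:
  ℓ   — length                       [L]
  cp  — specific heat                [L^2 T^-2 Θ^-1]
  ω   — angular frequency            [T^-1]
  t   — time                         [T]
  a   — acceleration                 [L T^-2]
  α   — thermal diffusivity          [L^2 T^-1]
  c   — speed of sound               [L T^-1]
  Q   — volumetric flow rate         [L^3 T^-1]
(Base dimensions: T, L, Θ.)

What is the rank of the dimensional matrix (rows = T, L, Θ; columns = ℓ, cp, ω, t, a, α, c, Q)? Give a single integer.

Write exponents as rows T,L,Θ / cols ℓ,cp,ω,t,a,α,c,Q:
  T: [ 0 -2 -1  1 -2 -1 -1 -1]
  L: [ 1  2  0  0  1  2  1  3]
  Θ: [ 0 -1  0  0  0  0  0  0]
Echelon form has 3 nonzero rows (pivots: ℓ,cp,ω)

3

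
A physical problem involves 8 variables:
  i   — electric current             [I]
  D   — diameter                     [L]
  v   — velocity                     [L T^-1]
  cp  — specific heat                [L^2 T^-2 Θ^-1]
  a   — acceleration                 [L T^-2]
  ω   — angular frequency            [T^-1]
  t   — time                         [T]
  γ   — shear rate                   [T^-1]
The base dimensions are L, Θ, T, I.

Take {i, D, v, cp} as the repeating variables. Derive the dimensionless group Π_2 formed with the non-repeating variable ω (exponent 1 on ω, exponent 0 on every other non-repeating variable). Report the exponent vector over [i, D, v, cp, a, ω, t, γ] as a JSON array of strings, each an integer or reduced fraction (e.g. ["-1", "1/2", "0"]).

["0", "1", "-1", "0", "0", "1", "0", "0"]

Dimensional matrix (L×Θ×T×I by i×D×v×cp×a×ω×t×γ):
  L: [ 0  1  1  2  1  0  0  0]
  Θ: [ 0  0  0 -1  0  0  0  0]
  T: [ 0  0 -1 -2 -2 -1  1 -1]
  I: [ 1  0  0  0  0  0  0  0]
RREF → pivots at {i,D,v,cp} ⇒ r = 4
Pivot set = {i,D,v,cp}, free = {a,ω,t,γ}
RREF:
  r0: [   1    0    0    0    0    0    0    0]
  r1: [   0    1    0    0   -1   -1    1   -1]
  r2: [   0    0    1    0    2    1   -1    1]
  r3: [   0    0    0    1    0    0    0    0]
Fix exponent of ω at 1, a at 0, t at 0, γ at 0; solve each RREF row for its pivot's exponent:
  r0: exp(i) + (0)·1 = 0 ⇒ exp(i) = 0
  r1: exp(D) + (-1)·1 = 0 ⇒ exp(D) = 1
  r2: exp(v) + (1)·1 = 0 ⇒ exp(v) = -1
  r3: exp(cp) + (0)·1 = 0 ⇒ exp(cp) = 0
Π_2 = D · v^-1 · ω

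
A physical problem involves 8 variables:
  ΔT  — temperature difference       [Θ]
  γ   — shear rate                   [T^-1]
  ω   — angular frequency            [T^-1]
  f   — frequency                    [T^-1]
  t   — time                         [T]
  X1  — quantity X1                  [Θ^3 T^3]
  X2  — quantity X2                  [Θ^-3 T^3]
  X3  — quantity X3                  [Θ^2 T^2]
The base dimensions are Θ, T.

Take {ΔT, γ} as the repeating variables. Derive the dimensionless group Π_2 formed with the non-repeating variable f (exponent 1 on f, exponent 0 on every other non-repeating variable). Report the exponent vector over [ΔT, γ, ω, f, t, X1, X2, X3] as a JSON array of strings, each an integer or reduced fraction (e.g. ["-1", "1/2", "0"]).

["0", "-1", "0", "1", "0", "0", "0", "0"]

Exponent matrix [Θ,T] × [ΔT,γ,ω,f,t,X1,X2,X3]:
  Θ: [ 1  0  0  0  0  3 -3  2]
  T: [ 0 -1 -1 -1  1  3  3  2]
RREF → pivots at {ΔT,γ} ⇒ r = 2
Repeat: ΔT,γ; free: ω,f,t,X1,X2,X3
RREF:
  r0: [   1    0    0    0    0    3   -3    2]
  r1: [   0    1    1    1   -1   -3   -3   -2]
Fix exponent of f at 1, ω at 0, t at 0, X1 at 0, X2 at 0, X3 at 0; solve each RREF row for its pivot's exponent:
  r0: exp(ΔT) + (0)·1 = 0 ⇒ exp(ΔT) = 0
  r1: exp(γ) + (1)·1 = 0 ⇒ exp(γ) = -1
Π_2 = γ^-1 · f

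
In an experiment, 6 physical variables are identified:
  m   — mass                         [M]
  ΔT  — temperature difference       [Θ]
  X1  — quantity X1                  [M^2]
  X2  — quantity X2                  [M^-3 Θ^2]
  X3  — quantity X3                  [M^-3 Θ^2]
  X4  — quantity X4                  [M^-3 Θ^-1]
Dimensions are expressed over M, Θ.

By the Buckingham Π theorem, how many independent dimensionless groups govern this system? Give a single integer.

4

Write exponents as rows M,Θ / cols m,ΔT,X1,X2,X3,X4:
  M: [ 1  0  2 -3 -3 -3]
  Θ: [ 0  1  0  2  2 -1]
Row reduction gives pivot columns m,ΔT; rank = 2
6 vars − rank 2 = 4 Π groups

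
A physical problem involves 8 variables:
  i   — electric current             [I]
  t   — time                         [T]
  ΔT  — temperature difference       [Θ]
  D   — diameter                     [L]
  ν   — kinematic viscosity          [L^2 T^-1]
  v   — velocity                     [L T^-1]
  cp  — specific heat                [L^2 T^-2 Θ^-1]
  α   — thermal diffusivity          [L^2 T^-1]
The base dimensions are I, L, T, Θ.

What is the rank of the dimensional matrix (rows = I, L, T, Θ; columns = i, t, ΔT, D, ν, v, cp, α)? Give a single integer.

Exponent matrix [I,L,T,Θ] × [i,t,ΔT,D,ν,v,cp,α]:
  I: [ 1  0  0  0  0  0  0  0]
  L: [ 0  0  0  1  2  1  2  2]
  T: [ 0  1  0  0 -1 -1 -2 -1]
  Θ: [ 0  0  1  0  0  0 -1  0]
Row reduction gives pivot columns i,t,ΔT,D; rank = 4

4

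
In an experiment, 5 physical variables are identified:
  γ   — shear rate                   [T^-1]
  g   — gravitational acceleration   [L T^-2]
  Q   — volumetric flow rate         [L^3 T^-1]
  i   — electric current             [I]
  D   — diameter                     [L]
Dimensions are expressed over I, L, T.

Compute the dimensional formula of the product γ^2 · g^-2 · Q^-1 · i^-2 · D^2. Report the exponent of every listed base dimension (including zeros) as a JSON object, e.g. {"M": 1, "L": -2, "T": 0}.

Exponent matrix [I,L,T] × [γ,g,Q,i,D]:
  I: [ 0  0  0  1  0]
  L: [ 0  1  3  0  1]
  T: [-1 -2 -1  0  0]
  [I]: (2)·0+(-2)·0+(-1)·0+(-2)·1+(2)·0 = -2
  [L]: (2)·0+(-2)·1+(-1)·3+(-2)·0+(2)·1 = -3
  [T]: (2)·-1+(-2)·-2+(-1)·-1+(-2)·0+(2)·0 = 3
⇒ I^-2 L^-3 T^3

{"I": -2, "L": -3, "T": 3}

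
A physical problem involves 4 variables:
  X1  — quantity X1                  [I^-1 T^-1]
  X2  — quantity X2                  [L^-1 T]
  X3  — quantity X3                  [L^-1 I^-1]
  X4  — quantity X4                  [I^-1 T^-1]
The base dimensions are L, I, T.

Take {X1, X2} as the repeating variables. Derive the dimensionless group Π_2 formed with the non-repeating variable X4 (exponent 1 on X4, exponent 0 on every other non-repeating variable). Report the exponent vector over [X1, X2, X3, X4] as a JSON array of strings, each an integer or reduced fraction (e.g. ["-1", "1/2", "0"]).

["-1", "0", "0", "1"]

Exponent matrix [L,I,T] × [X1,X2,X3,X4]:
  L: [ 0 -1 -1  0]
  I: [-1  0 -1 -1]
  T: [-1  1  0 -1]
RREF → pivots at {X1,X2} ⇒ r = 2
Pivot set = {X1,X2}, free = {X3,X4}
RREF:
  r0: [   1    0    1    1]
  r1: [   0    1    1    0]
  r2: [   0    0    0    0]
Fix exponent of X4 at 1, X3 at 0; solve each RREF row for its pivot's exponent:
  r0: exp(X1) + (1)·1 = 0 ⇒ exp(X1) = -1
  r1: exp(X2) + (0)·1 = 0 ⇒ exp(X2) = 0
Π_2 = X1^-1 · X4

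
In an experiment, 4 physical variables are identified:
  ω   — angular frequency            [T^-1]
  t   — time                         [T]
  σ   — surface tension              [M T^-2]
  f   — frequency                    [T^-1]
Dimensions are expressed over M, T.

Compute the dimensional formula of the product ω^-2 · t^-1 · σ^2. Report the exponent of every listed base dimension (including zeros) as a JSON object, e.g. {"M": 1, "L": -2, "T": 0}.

Dimensional matrix (M×T by ω×t×σ×f):
  M: [ 0  0  1  0]
  T: [-1  1 -2 -1]
  [M]: (-2)·0+(-1)·0+(2)·1 = 2
  [T]: (-2)·-1+(-1)·1+(2)·-2 = -3
⇒ M^2 T^-3

{"M": 2, "T": -3}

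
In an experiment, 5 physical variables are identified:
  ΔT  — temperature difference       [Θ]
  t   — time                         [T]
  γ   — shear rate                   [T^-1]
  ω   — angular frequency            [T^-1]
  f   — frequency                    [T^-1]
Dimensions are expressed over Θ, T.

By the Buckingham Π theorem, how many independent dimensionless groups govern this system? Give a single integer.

3

Exponent matrix [Θ,T] × [ΔT,t,γ,ω,f]:
  Θ: [ 1  0  0  0  0]
  T: [ 0  1 -1 -1 -1]
Row reduction gives pivot columns ΔT,t; rank = 2
Π count = n − r = 5 − 2 = 3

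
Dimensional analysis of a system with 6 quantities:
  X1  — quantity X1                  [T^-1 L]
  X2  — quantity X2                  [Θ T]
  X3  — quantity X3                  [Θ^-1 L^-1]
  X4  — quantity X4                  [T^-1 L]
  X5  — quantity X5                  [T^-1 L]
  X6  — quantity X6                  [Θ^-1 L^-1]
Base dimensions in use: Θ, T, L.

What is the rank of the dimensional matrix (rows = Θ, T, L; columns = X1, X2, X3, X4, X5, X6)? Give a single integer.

2

Exponent matrix [Θ,T,L] × [X1,X2,X3,X4,X5,X6]:
  Θ: [ 0  1 -1  0  0 -1]
  T: [-1  1  0 -1 -1  0]
  L: [ 1  0 -1  1  1 -1]
RREF → pivots at {X1,X2} ⇒ r = 2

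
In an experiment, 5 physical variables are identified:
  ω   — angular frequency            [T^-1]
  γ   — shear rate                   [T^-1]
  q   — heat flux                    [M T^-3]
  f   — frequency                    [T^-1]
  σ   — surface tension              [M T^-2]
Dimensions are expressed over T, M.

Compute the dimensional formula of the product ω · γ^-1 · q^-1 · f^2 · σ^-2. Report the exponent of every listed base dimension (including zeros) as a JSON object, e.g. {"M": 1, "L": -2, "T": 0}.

Write exponents as rows T,M / cols ω,γ,q,f,σ:
  T: [-1 -1 -3 -1 -2]
  M: [ 0  0  1  0  1]
  [T]: (1)·-1+(-1)·-1+(-1)·-3+(2)·-1+(-2)·-2 = 5
  [M]: (1)·0+(-1)·0+(-1)·1+(2)·0+(-2)·1 = -3
⇒ T^5 M^-3

{"T": 5, "M": -3}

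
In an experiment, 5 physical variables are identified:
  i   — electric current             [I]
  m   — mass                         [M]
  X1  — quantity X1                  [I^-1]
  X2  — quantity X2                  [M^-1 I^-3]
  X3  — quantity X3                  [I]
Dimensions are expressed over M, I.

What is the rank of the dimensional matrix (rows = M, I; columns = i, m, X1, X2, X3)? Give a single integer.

2

Write exponents as rows M,I / cols i,m,X1,X2,X3:
  M: [ 0  1  0 -1  0]
  I: [ 1  0 -1 -3  1]
RREF → pivots at {i,m} ⇒ r = 2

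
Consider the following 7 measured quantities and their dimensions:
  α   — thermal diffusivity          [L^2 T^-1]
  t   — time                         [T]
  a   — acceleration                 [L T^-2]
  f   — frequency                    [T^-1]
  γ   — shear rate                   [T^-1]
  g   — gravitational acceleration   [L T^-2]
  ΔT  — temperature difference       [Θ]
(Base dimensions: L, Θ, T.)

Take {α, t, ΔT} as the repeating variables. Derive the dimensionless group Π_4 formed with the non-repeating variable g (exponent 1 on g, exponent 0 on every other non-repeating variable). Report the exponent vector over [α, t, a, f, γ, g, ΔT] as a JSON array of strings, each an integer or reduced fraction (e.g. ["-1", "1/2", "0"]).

Dimensional matrix (L×Θ×T by α×t×a×f×γ×g×ΔT):
  L: [ 2  0  1  0  0  1  0]
  Θ: [ 0  0  0  0  0  0  1]
  T: [-1  1 -2 -1 -1 -2  0]
Echelon form has 3 nonzero rows (pivots: α,t,ΔT)
Pivot set = {α,t,ΔT}, free = {a,f,γ,g}
RREF:
  r0: [   1    0  1/2    0    0  1/2    0]
  r1: [   0    1 -3/2   -1   -1 -3/2    0]
  r2: [   0    0    0    0    0    0    1]
Fix exponent of g at 1, a at 0, f at 0, γ at 0; solve each RREF row for its pivot's exponent:
  r0: exp(α) + (1/2)·1 = 0 ⇒ exp(α) = -1/2
  r1: exp(t) + (-3/2)·1 = 0 ⇒ exp(t) = 3/2
  r2: exp(ΔT) + (0)·1 = 0 ⇒ exp(ΔT) = 0
Π_4 = α^(-1/2) · t^(3/2) · g

["-1/2", "3/2", "0", "0", "0", "1", "0"]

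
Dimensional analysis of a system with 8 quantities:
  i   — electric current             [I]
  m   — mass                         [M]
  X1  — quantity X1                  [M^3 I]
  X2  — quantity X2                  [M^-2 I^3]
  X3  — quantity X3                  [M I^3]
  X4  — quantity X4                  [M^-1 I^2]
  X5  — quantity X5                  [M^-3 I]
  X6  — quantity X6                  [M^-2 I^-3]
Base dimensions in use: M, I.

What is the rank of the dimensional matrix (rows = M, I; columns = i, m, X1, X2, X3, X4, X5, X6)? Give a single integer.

2

Write exponents as rows M,I / cols i,m,X1,X2,X3,X4,X5,X6:
  M: [ 0  1  3 -2  1 -1 -3 -2]
  I: [ 1  0  1  3  3  2  1 -3]
Row reduction gives pivot columns i,m; rank = 2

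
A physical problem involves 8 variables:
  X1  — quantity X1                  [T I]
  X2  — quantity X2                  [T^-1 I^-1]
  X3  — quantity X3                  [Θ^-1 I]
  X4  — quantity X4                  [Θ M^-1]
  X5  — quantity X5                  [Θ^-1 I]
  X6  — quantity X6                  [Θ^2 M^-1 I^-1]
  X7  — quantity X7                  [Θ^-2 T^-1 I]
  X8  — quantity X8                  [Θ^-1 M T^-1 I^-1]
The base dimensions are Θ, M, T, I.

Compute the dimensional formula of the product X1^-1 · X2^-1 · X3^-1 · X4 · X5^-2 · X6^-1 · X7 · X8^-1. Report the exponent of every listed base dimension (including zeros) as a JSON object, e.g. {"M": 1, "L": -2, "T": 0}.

Write exponents as rows Θ,M,T,I / cols X1,X2,X3,X4,X5,X6,X7,X8:
  Θ: [ 0  0 -1  1 -1  2 -2 -1]
  M: [ 0  0  0 -1  0 -1  0  1]
  T: [ 1 -1  0  0  0  0 -1 -1]
  I: [ 1 -1  1  0  1 -1  1 -1]
  [Θ]: (-1)·0+(-1)·0+(-1)·-1+(1)·1+(-2)·-1+(-1)·2+(1)·-2+(-1)·-1 = 1
  [M]: (-1)·0+(-1)·0+(-1)·0+(1)·-1+(-2)·0+(-1)·-1+(1)·0+(-1)·1 = -1
  [T]: (-1)·1+(-1)·-1+(-1)·0+(1)·0+(-2)·0+(-1)·0+(1)·-1+(-1)·-1 = 0
  [I]: (-1)·1+(-1)·-1+(-1)·1+(1)·0+(-2)·1+(-1)·-1+(1)·1+(-1)·-1 = 0
⇒ Θ M^-1

{"Θ": 1, "M": -1, "T": 0, "I": 0}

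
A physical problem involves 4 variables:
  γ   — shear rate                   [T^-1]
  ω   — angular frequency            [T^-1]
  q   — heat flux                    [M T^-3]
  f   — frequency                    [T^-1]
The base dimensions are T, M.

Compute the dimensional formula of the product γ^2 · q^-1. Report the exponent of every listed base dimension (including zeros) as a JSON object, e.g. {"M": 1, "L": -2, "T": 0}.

Exponent matrix [T,M] × [γ,ω,q,f]:
  T: [-1 -1 -3 -1]
  M: [ 0  0  1  0]
  [T]: (2)·-1+(-1)·-3 = 1
  [M]: (2)·0+(-1)·1 = -1
⇒ T M^-1

{"T": 1, "M": -1}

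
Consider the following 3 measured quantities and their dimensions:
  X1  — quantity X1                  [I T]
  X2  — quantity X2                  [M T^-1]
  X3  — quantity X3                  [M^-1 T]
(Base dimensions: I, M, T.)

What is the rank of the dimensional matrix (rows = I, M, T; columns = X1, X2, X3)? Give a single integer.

Write exponents as rows I,M,T / cols X1,X2,X3:
  I: [ 1  0  0]
  M: [ 0  1 -1]
  T: [ 1 -1  1]
Echelon form has 2 nonzero rows (pivots: X1,X2)

2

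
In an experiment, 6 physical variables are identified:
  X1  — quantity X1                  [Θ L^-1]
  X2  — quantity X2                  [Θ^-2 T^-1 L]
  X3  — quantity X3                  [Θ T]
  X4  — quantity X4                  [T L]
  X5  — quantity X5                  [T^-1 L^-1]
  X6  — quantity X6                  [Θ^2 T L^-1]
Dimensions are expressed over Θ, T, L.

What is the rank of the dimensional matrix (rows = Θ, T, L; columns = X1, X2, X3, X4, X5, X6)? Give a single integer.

Dimensional matrix (Θ×T×L by X1×X2×X3×X4×X5×X6):
  Θ: [ 1 -2  1  0  0  2]
  T: [ 0 -1  1  1 -1  1]
  L: [-1  1  0  1 -1 -1]
Echelon form has 2 nonzero rows (pivots: X1,X2)

2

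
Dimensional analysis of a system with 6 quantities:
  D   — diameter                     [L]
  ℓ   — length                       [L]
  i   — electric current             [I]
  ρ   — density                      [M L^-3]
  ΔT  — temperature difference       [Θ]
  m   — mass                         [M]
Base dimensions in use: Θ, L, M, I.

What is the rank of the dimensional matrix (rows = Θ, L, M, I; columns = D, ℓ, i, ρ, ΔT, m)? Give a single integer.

Exponent matrix [Θ,L,M,I] × [D,ℓ,i,ρ,ΔT,m]:
  Θ: [ 0  0  0  0  1  0]
  L: [ 1  1  0 -3  0  0]
  M: [ 0  0  0  1  0  1]
  I: [ 0  0  1  0  0  0]
Row reduction gives pivot columns D,i,ρ,ΔT; rank = 4

4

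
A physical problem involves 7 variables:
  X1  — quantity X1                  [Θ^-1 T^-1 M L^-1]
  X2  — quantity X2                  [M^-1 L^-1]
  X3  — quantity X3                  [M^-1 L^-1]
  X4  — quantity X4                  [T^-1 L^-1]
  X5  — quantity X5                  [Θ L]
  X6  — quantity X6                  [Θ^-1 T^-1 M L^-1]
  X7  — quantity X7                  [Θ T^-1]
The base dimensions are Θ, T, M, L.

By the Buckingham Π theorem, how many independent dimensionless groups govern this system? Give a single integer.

4

Exponent matrix [Θ,T,M,L] × [X1,X2,X3,X4,X5,X6,X7]:
  Θ: [-1  0  0  0  1 -1  1]
  T: [-1  0  0 -1  0 -1 -1]
  M: [ 1 -1 -1  0  0  1  0]
  L: [-1 -1 -1 -1  1 -1  0]
Echelon form has 3 nonzero rows (pivots: X1,X2,X4)
n=7, r=3 ⇒ 4 dimensionless groups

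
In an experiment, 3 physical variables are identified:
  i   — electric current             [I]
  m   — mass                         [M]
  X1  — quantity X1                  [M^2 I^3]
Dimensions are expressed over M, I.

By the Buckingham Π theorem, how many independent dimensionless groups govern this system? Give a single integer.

Exponent matrix [M,I] × [i,m,X1]:
  M: [ 0  1  2]
  I: [ 1  0  3]
RREF → pivots at {i,m} ⇒ r = 2
n=3, r=2 ⇒ 1 dimensionless group

1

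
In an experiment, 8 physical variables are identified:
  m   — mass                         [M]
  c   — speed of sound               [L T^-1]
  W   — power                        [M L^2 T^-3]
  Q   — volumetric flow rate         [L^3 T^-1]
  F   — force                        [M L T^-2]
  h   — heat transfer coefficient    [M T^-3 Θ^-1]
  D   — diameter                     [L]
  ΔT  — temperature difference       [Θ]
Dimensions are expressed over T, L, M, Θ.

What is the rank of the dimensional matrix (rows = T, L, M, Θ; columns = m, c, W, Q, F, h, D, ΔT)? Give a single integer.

Dimensional matrix (T×L×M×Θ by m×c×W×Q×F×h×D×ΔT):
  T: [ 0 -1 -3 -1 -2 -3  0  0]
  L: [ 0  1  2  3  1  0  1  0]
  M: [ 1  0  1  0  1  1  0  0]
  Θ: [ 0  0  0  0  0 -1  0  1]
Row reduction gives pivot columns m,c,W,h; rank = 4

4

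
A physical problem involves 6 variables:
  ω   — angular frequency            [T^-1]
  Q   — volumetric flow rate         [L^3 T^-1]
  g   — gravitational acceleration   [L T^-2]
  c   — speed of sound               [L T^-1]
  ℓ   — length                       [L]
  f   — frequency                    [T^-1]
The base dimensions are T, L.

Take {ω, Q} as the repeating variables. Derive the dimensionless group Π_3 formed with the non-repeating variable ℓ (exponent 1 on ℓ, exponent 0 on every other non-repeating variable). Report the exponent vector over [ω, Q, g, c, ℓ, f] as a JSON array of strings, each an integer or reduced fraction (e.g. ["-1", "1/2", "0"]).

Write exponents as rows T,L / cols ω,Q,g,c,ℓ,f:
  T: [-1 -1 -2 -1  0 -1]
  L: [ 0  3  1  1  1  0]
Echelon form has 2 nonzero rows (pivots: ω,Q)
Pivot set = {ω,Q}, free = {g,c,ℓ,f}
RREF:
  r0: [   1    0  5/3  2/3 -1/3    1]
  r1: [   0    1  1/3  1/3  1/3    0]
Fix exponent of ℓ at 1, g at 0, c at 0, f at 0; solve each RREF row for its pivot's exponent:
  r0: exp(ω) + (-1/3)·1 = 0 ⇒ exp(ω) = 1/3
  r1: exp(Q) + (1/3)·1 = 0 ⇒ exp(Q) = -1/3
Π_3 = ω^(1/3) · Q^(-1/3) · ℓ

["1/3", "-1/3", "0", "0", "1", "0"]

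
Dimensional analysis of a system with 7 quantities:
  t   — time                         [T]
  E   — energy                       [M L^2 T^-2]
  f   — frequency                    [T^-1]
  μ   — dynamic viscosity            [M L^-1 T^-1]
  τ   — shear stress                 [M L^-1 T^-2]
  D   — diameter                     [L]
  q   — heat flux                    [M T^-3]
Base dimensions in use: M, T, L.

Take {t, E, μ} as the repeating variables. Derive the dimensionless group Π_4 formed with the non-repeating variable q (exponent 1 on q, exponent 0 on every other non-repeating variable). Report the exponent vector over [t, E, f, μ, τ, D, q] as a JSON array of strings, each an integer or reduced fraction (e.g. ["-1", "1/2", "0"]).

["5/3", "-1/3", "0", "-2/3", "0", "0", "1"]

Exponent matrix [M,T,L] × [t,E,f,μ,τ,D,q]:
  M: [ 0  1  0  1  1  0  1]
  T: [ 1 -2 -1 -1 -2  0 -3]
  L: [ 0  2  0 -1 -1  1  0]
Echelon form has 3 nonzero rows (pivots: t,E,μ)
Pivot set = {t,E,μ}, free = {f,τ,D,q}
RREF:
  r0: [   1    0   -1    0   -1  1/3 -5/3]
  r1: [   0    1    0    0    0  1/3  1/3]
  r2: [   0    0    0    1    1 -1/3  2/3]
Fix exponent of q at 1, f at 0, τ at 0, D at 0; solve each RREF row for its pivot's exponent:
  r0: exp(t) + (-5/3)·1 = 0 ⇒ exp(t) = 5/3
  r1: exp(E) + (1/3)·1 = 0 ⇒ exp(E) = -1/3
  r2: exp(μ) + (2/3)·1 = 0 ⇒ exp(μ) = -2/3
Π_4 = t^(5/3) · E^(-1/3) · μ^(-2/3) · q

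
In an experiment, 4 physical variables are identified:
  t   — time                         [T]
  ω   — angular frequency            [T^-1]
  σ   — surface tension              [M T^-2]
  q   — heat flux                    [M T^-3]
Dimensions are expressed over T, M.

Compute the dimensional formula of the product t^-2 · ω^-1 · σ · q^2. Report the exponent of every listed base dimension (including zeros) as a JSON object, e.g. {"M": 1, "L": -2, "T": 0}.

Dimensional matrix (T×M by t×ω×σ×q):
  T: [ 1 -1 -2 -3]
  M: [ 0  0  1  1]
  [T]: (-2)·1+(-1)·-1+(1)·-2+(2)·-3 = -9
  [M]: (-2)·0+(-1)·0+(1)·1+(2)·1 = 3
⇒ T^-9 M^3

{"T": -9, "M": 3}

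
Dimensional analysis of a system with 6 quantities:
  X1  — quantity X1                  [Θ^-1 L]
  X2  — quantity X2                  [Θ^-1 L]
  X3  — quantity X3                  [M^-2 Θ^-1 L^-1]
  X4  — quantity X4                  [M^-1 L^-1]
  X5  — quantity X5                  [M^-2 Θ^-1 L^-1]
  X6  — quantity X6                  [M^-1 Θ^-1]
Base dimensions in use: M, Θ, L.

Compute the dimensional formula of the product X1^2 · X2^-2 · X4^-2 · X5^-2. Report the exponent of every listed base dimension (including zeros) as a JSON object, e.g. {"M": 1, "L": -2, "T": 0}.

{"M": 6, "Θ": 2, "L": 4}

Write exponents as rows M,Θ,L / cols X1,X2,X3,X4,X5,X6:
  M: [ 0  0 -2 -1 -2 -1]
  Θ: [-1 -1 -1  0 -1 -1]
  L: [ 1  1 -1 -1 -1  0]
  [M]: (2)·0+(-2)·0+(-2)·-1+(-2)·-2 = 6
  [Θ]: (2)·-1+(-2)·-1+(-2)·0+(-2)·-1 = 2
  [L]: (2)·1+(-2)·1+(-2)·-1+(-2)·-1 = 4
⇒ M^6 Θ^2 L^4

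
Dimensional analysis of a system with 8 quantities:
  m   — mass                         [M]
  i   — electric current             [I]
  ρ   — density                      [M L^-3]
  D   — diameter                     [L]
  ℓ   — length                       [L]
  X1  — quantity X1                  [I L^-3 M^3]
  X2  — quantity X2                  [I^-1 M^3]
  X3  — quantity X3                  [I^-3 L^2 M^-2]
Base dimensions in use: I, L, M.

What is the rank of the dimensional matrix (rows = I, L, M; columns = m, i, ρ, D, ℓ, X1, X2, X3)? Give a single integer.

Exponent matrix [I,L,M] × [m,i,ρ,D,ℓ,X1,X2,X3]:
  I: [ 0  1  0  0  0  1 -1 -3]
  L: [ 0  0 -3  1  1 -3  0  2]
  M: [ 1  0  1  0  0  3  3 -2]
RREF → pivots at {m,i,ρ} ⇒ r = 3

3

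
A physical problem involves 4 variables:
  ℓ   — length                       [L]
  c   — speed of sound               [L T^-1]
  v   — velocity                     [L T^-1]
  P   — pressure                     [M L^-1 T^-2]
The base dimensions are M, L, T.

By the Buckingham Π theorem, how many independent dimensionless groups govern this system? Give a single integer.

1

Dimensional matrix (M×L×T by ℓ×c×v×P):
  M: [ 0  0  0  1]
  L: [ 1  1  1 -1]
  T: [ 0 -1 -1 -2]
RREF → pivots at {ℓ,c,P} ⇒ r = 3
4 vars − rank 3 = 1 Π group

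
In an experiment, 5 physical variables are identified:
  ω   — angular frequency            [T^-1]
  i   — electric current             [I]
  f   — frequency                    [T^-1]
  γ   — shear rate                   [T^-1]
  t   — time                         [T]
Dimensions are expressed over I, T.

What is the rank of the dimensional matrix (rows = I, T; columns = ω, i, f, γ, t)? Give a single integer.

Dimensional matrix (I×T by ω×i×f×γ×t):
  I: [ 0  1  0  0  0]
  T: [-1  0 -1 -1  1]
Echelon form has 2 nonzero rows (pivots: ω,i)

2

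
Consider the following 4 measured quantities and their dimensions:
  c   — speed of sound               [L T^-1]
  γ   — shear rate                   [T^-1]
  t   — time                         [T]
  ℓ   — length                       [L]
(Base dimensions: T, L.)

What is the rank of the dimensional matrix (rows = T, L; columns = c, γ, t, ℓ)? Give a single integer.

Exponent matrix [T,L] × [c,γ,t,ℓ]:
  T: [-1 -1  1  0]
  L: [ 1  0  0  1]
RREF → pivots at {c,γ} ⇒ r = 2

2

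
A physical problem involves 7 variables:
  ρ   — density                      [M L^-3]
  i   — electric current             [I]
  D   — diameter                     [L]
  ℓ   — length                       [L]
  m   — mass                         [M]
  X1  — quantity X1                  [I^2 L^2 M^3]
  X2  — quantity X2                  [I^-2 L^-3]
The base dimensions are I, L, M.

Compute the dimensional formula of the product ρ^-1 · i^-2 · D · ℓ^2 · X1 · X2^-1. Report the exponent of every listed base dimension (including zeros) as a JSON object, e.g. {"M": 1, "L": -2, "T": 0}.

{"I": 2, "L": 11, "M": 2}

Exponent matrix [I,L,M] × [ρ,i,D,ℓ,m,X1,X2]:
  I: [ 0  1  0  0  0  2 -2]
  L: [-3  0  1  1  0  2 -3]
  M: [ 1  0  0  0  1  3  0]
  [I]: (-1)·0+(-2)·1+(1)·0+(2)·0+(1)·2+(-1)·-2 = 2
  [L]: (-1)·-3+(-2)·0+(1)·1+(2)·1+(1)·2+(-1)·-3 = 11
  [M]: (-1)·1+(-2)·0+(1)·0+(2)·0+(1)·3+(-1)·0 = 2
⇒ I^2 L^11 M^2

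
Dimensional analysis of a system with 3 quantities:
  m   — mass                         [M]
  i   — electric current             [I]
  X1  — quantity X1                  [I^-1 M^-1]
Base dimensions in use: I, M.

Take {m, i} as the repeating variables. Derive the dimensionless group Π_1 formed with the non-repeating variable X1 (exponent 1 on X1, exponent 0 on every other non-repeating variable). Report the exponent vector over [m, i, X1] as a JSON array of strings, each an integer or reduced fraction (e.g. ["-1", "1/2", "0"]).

["1", "1", "1"]

Dimensional matrix (I×M by m×i×X1):
  I: [ 0  1 -1]
  M: [ 1  0 -1]
RREF → pivots at {m,i} ⇒ r = 2
Repeat: m,i; free: X1
RREF:
  r0: [   1    0   -1]
  r1: [   0    1   -1]
Fix exponent of X1 at 1; solve each RREF row for its pivot's exponent:
  r0: exp(m) + (-1)·1 = 0 ⇒ exp(m) = 1
  r1: exp(i) + (-1)·1 = 0 ⇒ exp(i) = 1
Π_1 = m · i · X1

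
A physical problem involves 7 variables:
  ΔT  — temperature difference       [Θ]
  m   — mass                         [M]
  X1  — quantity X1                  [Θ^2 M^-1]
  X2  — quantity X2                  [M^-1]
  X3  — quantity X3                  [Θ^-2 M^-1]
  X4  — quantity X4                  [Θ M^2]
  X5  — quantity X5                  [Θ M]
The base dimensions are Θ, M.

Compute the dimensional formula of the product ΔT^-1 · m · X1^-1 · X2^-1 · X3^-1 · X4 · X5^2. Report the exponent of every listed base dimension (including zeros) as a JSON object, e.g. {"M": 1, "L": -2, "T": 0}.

{"Θ": 2, "M": 8}

Write exponents as rows Θ,M / cols ΔT,m,X1,X2,X3,X4,X5:
  Θ: [ 1  0  2  0 -2  1  1]
  M: [ 0  1 -1 -1 -1  2  1]
  [Θ]: (-1)·1+(1)·0+(-1)·2+(-1)·0+(-1)·-2+(1)·1+(2)·1 = 2
  [M]: (-1)·0+(1)·1+(-1)·-1+(-1)·-1+(-1)·-1+(1)·2+(2)·1 = 8
⇒ Θ^2 M^8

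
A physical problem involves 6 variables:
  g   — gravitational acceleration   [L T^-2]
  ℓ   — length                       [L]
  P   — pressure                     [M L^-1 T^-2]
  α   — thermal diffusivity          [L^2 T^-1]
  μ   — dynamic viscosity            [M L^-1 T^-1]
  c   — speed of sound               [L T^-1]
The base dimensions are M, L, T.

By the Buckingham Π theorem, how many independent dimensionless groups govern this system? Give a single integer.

3

Dimensional matrix (M×L×T by g×ℓ×P×α×μ×c):
  M: [ 0  0  1  0  1  0]
  L: [ 1  1 -1  2 -1  1]
  T: [-2  0 -2 -1 -1 -1]
RREF → pivots at {g,ℓ,P} ⇒ r = 3
6 vars − rank 3 = 3 Π groups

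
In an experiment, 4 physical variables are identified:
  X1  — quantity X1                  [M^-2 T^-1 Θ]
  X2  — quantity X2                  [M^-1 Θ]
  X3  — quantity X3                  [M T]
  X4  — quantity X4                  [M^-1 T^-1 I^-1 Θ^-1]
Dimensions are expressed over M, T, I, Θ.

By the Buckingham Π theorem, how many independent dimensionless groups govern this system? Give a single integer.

Write exponents as rows M,T,I,Θ / cols X1,X2,X3,X4:
  M: [-2 -1  1 -1]
  T: [-1  0  1 -1]
  I: [ 0  0  0 -1]
  Θ: [ 1  1  0 -1]
RREF → pivots at {X1,X2,X4} ⇒ r = 3
n=4, r=3 ⇒ 1 dimensionless group

1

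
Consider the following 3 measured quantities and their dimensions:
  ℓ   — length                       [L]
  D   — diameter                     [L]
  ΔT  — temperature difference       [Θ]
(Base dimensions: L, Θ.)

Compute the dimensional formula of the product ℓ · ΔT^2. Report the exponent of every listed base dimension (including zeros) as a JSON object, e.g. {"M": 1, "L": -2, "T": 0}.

Dimensional matrix (L×Θ by ℓ×D×ΔT):
  L: [ 1  1  0]
  Θ: [ 0  0  1]
  [L]: (1)·1+(2)·0 = 1
  [Θ]: (1)·0+(2)·1 = 2
⇒ L Θ^2

{"L": 1, "Θ": 2}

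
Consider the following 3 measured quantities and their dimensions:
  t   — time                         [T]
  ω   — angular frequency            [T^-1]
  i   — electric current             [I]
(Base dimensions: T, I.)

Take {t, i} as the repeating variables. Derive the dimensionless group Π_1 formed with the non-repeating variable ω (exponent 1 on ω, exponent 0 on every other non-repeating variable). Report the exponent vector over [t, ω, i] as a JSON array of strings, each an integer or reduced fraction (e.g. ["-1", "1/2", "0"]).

["1", "1", "0"]

Exponent matrix [T,I] × [t,ω,i]:
  T: [ 1 -1  0]
  I: [ 0  0  1]
Echelon form has 2 nonzero rows (pivots: t,i)
Repeat: t,i; free: ω
RREF:
  r0: [   1   -1    0]
  r1: [   0    0    1]
Fix exponent of ω at 1; solve each RREF row for its pivot's exponent:
  r0: exp(t) + (-1)·1 = 0 ⇒ exp(t) = 1
  r1: exp(i) + (0)·1 = 0 ⇒ exp(i) = 0
Π_1 = t · ω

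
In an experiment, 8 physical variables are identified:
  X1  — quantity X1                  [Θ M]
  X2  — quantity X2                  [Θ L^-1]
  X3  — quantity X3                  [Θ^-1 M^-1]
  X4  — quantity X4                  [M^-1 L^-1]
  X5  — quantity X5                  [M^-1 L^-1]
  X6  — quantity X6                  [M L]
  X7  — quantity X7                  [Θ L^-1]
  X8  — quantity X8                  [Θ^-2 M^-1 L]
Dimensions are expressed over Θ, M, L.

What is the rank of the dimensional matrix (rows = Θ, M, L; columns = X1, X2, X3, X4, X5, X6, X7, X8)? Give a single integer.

Write exponents as rows Θ,M,L / cols X1,X2,X3,X4,X5,X6,X7,X8:
  Θ: [ 1  1 -1  0  0  0  1 -2]
  M: [ 1  0 -1 -1 -1  1  0 -1]
  L: [ 0 -1  0 -1 -1  1 -1  1]
RREF → pivots at {X1,X2} ⇒ r = 2

2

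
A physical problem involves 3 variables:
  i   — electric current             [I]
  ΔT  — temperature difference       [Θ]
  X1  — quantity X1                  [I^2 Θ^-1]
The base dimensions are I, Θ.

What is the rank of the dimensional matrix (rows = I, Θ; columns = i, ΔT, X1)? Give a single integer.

Dimensional matrix (I×Θ by i×ΔT×X1):
  I: [ 1  0  2]
  Θ: [ 0  1 -1]
Row reduction gives pivot columns i,ΔT; rank = 2

2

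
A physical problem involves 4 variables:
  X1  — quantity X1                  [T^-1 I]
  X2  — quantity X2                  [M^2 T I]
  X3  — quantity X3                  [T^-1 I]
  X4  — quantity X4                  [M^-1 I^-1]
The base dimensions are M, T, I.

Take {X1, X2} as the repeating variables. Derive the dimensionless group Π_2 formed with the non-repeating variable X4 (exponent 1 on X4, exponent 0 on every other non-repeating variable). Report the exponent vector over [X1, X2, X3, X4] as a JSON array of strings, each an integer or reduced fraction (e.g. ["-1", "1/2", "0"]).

Dimensional matrix (M×T×I by X1×X2×X3×X4):
  M: [ 0  2  0 -1]
  T: [-1  1 -1  0]
  I: [ 1  1  1 -1]
Echelon form has 2 nonzero rows (pivots: X1,X2)
Repeat: X1,X2; free: X3,X4
RREF:
  r0: [   1    0    1 -1/2]
  r1: [   0    1    0 -1/2]
  r2: [   0    0    0    0]
Fix exponent of X4 at 1, X3 at 0; solve each RREF row for its pivot's exponent:
  r0: exp(X1) + (-1/2)·1 = 0 ⇒ exp(X1) = 1/2
  r1: exp(X2) + (-1/2)·1 = 0 ⇒ exp(X2) = 1/2
Π_2 = X1^(1/2) · X2^(1/2) · X4

["1/2", "1/2", "0", "1"]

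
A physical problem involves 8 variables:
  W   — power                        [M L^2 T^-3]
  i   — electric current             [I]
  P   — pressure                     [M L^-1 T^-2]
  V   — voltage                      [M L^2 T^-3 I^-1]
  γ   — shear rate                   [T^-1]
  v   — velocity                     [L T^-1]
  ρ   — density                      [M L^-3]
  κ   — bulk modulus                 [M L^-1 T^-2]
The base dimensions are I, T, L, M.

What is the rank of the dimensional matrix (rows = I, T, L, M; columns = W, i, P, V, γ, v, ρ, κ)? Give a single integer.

Exponent matrix [I,T,L,M] × [W,i,P,V,γ,v,ρ,κ]:
  I: [ 0  1  0 -1  0  0  0  0]
  T: [-3  0 -2 -3 -1 -1  0 -2]
  L: [ 2  0 -1  2  0  1 -3 -1]
  M: [ 1  0  1  1  0  0  1  1]
Echelon form has 4 nonzero rows (pivots: W,i,P,γ)

4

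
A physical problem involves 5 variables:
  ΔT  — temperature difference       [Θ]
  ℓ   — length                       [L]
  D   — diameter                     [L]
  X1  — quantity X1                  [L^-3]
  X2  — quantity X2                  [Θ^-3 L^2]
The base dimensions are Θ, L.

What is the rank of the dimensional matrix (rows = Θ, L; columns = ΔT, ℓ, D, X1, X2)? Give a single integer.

2

Dimensional matrix (Θ×L by ΔT×ℓ×D×X1×X2):
  Θ: [ 1  0  0  0 -3]
  L: [ 0  1  1 -3  2]
Row reduction gives pivot columns ΔT,ℓ; rank = 2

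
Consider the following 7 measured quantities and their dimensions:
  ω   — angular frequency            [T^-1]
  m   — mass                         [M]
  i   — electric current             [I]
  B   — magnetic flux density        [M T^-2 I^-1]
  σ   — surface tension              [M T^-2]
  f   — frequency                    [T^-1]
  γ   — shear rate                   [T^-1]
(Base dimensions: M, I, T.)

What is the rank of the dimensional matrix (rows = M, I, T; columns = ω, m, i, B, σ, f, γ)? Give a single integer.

3

Exponent matrix [M,I,T] × [ω,m,i,B,σ,f,γ]:
  M: [ 0  1  0  1  1  0  0]
  I: [ 0  0  1 -1  0  0  0]
  T: [-1  0  0 -2 -2 -1 -1]
RREF → pivots at {ω,m,i} ⇒ r = 3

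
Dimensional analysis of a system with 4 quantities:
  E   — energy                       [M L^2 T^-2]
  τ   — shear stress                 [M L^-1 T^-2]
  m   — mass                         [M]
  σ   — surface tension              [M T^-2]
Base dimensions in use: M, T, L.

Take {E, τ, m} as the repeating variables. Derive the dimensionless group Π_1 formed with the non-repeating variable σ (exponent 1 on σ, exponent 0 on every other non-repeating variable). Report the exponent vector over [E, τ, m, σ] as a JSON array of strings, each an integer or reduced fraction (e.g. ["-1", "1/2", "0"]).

Write exponents as rows M,T,L / cols E,τ,m,σ:
  M: [ 1  1  1  1]
  T: [-2 -2  0 -2]
  L: [ 2 -1  0  0]
Echelon form has 3 nonzero rows (pivots: E,τ,m)
Repeat: E,τ,m; free: σ
RREF:
  r0: [   1    0    0  1/3]
  r1: [   0    1    0  2/3]
  r2: [   0    0    1    0]
Fix exponent of σ at 1; solve each RREF row for its pivot's exponent:
  r0: exp(E) + (1/3)·1 = 0 ⇒ exp(E) = -1/3
  r1: exp(τ) + (2/3)·1 = 0 ⇒ exp(τ) = -2/3
  r2: exp(m) + (0)·1 = 0 ⇒ exp(m) = 0
Π_1 = E^(-1/3) · τ^(-2/3) · σ

["-1/3", "-2/3", "0", "1"]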